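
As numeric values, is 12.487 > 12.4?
True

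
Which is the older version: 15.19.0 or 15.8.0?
15.8.0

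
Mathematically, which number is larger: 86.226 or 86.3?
86.3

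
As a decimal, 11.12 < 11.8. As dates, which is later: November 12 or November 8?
November 12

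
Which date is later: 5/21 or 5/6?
5/21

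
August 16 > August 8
True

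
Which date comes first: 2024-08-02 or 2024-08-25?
2024-08-02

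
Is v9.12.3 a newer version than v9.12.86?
No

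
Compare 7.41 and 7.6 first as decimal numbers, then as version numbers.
As decimals: 7.41 < 7.6. As versions: v7.41 > v7.6 (minor version 41 > 6).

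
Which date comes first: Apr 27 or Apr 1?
Apr 1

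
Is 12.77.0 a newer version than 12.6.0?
Yes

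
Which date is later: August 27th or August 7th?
August 27th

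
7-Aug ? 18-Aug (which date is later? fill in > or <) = <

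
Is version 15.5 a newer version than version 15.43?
No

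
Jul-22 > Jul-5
True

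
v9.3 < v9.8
True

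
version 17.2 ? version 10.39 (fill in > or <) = >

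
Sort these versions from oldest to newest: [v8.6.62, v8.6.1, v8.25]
[v8.6.1, v8.6.62, v8.25]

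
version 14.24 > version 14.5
True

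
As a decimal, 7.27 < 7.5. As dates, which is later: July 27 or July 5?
July 27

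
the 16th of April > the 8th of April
True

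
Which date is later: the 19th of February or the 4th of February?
the 19th of February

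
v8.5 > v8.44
False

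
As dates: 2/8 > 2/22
False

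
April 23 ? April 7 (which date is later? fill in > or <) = >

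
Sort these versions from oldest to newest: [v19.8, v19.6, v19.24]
[v19.6, v19.8, v19.24]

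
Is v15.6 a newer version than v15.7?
No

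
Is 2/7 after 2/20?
No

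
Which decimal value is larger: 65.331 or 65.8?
65.8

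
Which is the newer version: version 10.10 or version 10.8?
version 10.10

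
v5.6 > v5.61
False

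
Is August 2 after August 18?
No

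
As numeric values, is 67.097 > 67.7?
False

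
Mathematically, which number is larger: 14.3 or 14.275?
14.3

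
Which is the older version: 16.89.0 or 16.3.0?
16.3.0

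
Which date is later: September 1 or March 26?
September 1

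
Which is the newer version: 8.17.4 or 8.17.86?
8.17.86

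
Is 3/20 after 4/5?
No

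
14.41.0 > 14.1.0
True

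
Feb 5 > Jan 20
True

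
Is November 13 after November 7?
Yes. Day 13 comes after day 7 in November — this is a date comparison, not a decimal one (the decimal 11.13 would be smaller than 11.7).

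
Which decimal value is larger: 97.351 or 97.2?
97.351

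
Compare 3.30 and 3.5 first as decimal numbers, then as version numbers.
As decimals: 3.30 < 3.5. As versions: v3.30 > v3.5 (minor version 30 > 5).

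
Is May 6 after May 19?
No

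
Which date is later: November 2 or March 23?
November 2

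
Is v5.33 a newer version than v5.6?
Yes. Version numbers are compared segment by segment as integers, not as decimals: minor version 33 > 6, so v5.33 > v5.6 (even though the decimal 5.33 < 5.6).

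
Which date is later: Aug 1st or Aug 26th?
Aug 26th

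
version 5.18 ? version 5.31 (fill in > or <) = <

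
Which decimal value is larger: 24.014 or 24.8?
24.8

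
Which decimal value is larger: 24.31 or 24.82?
24.82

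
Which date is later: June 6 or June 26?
June 26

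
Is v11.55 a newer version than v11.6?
Yes. Version numbers are compared segment by segment as integers, not as decimals: minor version 55 > 6, so v11.55 > v11.6 (even though the decimal 11.55 < 11.6).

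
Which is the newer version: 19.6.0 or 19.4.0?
19.6.0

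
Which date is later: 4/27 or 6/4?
6/4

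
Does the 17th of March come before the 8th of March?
No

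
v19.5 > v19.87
False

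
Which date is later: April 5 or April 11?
April 11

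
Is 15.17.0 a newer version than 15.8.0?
Yes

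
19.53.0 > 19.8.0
True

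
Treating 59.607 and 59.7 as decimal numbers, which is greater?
59.7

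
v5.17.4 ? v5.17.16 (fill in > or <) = <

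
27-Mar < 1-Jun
True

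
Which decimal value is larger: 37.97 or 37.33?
37.97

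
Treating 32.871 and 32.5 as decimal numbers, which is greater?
32.871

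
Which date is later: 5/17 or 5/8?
5/17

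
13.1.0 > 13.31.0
False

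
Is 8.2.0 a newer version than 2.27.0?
Yes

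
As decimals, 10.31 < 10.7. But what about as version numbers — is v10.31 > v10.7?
True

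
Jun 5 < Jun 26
True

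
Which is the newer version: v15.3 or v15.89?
v15.89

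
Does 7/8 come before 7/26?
Yes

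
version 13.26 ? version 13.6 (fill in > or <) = >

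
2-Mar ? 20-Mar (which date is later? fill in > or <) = <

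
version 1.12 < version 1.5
False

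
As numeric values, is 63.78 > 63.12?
True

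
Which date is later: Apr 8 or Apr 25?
Apr 25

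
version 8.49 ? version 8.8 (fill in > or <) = >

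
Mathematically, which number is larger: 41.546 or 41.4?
41.546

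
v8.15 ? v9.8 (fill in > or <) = <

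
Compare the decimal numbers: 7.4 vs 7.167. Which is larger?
7.4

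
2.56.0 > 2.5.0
True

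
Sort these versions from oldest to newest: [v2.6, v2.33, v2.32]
[v2.6, v2.32, v2.33]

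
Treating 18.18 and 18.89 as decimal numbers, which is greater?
18.89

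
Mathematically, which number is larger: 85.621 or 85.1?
85.621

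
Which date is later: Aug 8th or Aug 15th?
Aug 15th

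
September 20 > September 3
True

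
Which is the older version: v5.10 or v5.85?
v5.10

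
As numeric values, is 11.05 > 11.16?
False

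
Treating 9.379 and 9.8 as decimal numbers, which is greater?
9.8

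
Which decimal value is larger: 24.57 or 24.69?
24.69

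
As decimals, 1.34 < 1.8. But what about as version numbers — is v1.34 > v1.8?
True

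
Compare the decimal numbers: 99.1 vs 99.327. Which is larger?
99.327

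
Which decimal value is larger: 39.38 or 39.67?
39.67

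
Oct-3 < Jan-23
False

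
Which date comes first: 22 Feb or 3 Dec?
22 Feb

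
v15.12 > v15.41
False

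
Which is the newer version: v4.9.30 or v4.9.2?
v4.9.30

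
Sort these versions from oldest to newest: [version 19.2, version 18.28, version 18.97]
[version 18.28, version 18.97, version 19.2]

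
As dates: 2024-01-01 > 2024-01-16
False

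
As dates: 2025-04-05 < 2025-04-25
True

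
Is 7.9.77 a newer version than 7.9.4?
Yes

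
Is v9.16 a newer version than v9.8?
Yes. Version numbers are compared segment by segment as integers, not as decimals: minor version 16 > 8, so v9.16 > v9.8 (even though the decimal 9.16 < 9.8).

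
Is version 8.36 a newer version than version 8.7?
Yes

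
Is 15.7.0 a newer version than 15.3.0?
Yes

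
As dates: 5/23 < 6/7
True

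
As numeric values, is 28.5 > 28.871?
False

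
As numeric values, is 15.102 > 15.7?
False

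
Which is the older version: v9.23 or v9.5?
v9.5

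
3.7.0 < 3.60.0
True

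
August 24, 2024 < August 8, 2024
False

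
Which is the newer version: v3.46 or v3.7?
v3.46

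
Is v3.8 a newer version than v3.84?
No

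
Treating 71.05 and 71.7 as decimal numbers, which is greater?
71.7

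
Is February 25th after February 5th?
Yes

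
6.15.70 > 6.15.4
True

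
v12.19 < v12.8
False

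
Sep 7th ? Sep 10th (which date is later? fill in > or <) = <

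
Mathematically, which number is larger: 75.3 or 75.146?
75.3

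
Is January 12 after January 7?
Yes. Day 12 comes after day 7 in January — this is a date comparison, not a decimal one (the decimal 1.12 would be smaller than 1.7).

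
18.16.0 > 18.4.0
True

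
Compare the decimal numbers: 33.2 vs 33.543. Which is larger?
33.543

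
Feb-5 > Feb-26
False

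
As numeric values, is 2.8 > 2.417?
True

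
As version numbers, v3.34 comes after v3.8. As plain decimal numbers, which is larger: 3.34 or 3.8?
3.8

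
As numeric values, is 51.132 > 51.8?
False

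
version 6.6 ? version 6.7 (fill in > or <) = <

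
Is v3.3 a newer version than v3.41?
No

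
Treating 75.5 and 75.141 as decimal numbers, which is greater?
75.5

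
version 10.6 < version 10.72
True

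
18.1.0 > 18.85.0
False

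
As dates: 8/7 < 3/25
False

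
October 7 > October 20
False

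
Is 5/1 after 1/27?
Yes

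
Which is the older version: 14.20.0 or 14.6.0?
14.6.0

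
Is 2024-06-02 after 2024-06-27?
No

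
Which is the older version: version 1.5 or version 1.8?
version 1.5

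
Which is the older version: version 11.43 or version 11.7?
version 11.7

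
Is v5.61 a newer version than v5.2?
Yes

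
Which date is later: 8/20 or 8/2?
8/20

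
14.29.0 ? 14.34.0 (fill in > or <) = <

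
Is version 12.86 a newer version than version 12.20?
Yes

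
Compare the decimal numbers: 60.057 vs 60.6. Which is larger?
60.6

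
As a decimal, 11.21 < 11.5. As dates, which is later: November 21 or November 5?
November 21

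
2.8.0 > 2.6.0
True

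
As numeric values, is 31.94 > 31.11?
True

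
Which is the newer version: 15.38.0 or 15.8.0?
15.38.0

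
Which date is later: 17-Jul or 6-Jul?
17-Jul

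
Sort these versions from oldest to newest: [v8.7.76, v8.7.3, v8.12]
[v8.7.3, v8.7.76, v8.12]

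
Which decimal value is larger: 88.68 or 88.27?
88.68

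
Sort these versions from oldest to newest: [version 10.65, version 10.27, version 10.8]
[version 10.8, version 10.27, version 10.65]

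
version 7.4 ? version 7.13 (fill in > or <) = <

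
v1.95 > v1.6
True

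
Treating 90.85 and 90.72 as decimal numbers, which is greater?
90.85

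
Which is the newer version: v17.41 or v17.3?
v17.41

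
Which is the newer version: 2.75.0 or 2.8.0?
2.75.0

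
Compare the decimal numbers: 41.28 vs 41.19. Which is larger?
41.28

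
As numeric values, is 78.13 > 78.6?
False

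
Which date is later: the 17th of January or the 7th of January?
the 17th of January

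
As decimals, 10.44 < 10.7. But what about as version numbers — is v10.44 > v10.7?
True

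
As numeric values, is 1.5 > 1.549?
False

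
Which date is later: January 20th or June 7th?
June 7th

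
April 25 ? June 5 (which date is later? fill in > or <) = <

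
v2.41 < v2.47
True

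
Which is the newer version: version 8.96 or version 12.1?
version 12.1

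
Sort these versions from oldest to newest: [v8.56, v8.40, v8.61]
[v8.40, v8.56, v8.61]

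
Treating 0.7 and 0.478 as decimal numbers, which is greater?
0.7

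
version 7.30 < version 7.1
False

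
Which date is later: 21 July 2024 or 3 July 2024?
21 July 2024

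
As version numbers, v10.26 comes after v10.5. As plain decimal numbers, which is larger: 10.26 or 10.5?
10.5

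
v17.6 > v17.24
False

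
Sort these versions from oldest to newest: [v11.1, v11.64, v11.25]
[v11.1, v11.25, v11.64]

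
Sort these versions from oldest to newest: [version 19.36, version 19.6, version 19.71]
[version 19.6, version 19.36, version 19.71]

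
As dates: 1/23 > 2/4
False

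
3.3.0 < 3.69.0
True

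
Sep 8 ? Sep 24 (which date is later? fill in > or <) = <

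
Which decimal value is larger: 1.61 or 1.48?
1.61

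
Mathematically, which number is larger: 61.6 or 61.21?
61.6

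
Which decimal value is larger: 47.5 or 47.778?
47.778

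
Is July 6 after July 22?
No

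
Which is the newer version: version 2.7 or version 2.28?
version 2.28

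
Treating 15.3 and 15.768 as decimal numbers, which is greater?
15.768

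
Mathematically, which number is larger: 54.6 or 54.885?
54.885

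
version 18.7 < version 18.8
True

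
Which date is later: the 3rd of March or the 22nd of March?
the 22nd of March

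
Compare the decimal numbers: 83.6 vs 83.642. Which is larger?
83.642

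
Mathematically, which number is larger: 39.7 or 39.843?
39.843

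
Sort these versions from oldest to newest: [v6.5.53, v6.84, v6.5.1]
[v6.5.1, v6.5.53, v6.84]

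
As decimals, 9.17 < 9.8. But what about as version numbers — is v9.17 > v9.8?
True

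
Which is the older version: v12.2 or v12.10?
v12.2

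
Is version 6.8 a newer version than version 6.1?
Yes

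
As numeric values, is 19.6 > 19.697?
False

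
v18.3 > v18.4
False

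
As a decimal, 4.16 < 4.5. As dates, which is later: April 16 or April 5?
April 16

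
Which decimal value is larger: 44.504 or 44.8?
44.8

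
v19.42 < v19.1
False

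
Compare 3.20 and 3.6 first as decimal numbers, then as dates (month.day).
As decimals: 3.20 < 3.6. As dates: 3/20 is later than 3/6 (day 20 > day 6).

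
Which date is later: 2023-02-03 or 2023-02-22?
2023-02-22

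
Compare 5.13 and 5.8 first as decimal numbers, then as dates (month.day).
As decimals: 5.13 < 5.8. As dates: 5/13 is later than 5/8 (day 13 > day 8).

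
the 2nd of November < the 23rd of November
True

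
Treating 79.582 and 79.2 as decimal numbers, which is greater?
79.582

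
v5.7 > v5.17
False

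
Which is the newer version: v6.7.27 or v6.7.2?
v6.7.27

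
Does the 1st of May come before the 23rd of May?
Yes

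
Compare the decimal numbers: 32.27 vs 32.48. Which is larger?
32.48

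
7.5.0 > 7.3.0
True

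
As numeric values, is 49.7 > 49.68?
True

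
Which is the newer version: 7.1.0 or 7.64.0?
7.64.0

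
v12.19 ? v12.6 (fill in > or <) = >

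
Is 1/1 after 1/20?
No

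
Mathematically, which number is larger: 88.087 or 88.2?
88.2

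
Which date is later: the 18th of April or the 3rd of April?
the 18th of April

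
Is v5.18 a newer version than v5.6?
Yes. Version numbers are compared segment by segment as integers, not as decimals: minor version 18 > 6, so v5.18 > v5.6 (even though the decimal 5.18 < 5.6).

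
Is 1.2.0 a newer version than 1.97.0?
No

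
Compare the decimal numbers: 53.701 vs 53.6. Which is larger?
53.701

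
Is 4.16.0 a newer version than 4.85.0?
No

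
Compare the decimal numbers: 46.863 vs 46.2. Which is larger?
46.863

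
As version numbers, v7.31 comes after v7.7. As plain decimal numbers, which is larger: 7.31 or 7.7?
7.7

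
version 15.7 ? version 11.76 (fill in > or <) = >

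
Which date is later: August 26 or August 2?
August 26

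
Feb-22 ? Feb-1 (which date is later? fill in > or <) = >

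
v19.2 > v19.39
False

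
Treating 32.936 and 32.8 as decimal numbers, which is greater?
32.936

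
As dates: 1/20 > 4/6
False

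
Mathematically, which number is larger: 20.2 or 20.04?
20.2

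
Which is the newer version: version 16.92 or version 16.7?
version 16.92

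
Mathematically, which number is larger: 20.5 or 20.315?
20.5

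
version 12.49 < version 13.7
True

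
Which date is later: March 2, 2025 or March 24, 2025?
March 24, 2025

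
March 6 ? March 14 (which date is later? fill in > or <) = <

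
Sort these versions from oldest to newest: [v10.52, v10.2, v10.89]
[v10.2, v10.52, v10.89]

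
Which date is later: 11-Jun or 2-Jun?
11-Jun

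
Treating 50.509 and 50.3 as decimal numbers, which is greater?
50.509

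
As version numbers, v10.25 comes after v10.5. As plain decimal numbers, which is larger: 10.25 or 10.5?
10.5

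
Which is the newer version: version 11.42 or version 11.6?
version 11.42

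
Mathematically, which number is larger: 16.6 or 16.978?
16.978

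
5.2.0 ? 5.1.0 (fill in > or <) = >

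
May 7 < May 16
True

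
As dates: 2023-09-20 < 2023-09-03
False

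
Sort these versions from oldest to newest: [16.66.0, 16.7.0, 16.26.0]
[16.7.0, 16.26.0, 16.66.0]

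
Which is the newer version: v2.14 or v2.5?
v2.14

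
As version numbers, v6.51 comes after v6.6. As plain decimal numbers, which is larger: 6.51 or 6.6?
6.6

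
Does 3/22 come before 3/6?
No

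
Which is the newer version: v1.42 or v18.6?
v18.6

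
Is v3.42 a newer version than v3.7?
Yes. Version numbers are compared segment by segment as integers, not as decimals: minor version 42 > 7, so v3.42 > v3.7 (even though the decimal 3.42 < 3.7).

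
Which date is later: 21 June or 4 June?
21 June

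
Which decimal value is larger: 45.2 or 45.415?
45.415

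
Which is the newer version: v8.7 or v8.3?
v8.7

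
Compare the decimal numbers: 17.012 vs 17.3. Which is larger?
17.3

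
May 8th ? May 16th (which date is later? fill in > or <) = <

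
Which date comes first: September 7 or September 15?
September 7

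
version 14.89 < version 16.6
True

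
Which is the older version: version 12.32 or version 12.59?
version 12.32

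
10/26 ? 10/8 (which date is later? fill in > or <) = >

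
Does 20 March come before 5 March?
No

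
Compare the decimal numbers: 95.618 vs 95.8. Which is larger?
95.8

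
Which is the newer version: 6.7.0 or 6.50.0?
6.50.0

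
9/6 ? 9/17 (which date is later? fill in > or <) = <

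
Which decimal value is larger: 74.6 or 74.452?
74.6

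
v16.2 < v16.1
False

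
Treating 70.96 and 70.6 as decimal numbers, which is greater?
70.96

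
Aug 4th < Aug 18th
True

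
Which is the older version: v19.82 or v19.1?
v19.1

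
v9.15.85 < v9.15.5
False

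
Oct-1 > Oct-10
False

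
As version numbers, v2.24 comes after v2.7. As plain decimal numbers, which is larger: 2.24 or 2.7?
2.7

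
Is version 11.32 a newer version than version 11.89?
No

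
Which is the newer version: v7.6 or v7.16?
v7.16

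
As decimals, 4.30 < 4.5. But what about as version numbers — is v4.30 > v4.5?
True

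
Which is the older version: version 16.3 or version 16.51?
version 16.3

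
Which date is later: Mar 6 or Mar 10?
Mar 10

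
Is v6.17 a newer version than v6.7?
Yes. Version numbers are compared segment by segment as integers, not as decimals: minor version 17 > 7, so v6.17 > v6.7 (even though the decimal 6.17 < 6.7).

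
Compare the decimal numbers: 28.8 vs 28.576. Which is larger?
28.8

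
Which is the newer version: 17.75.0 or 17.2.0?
17.75.0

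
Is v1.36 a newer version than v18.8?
No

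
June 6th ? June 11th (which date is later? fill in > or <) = <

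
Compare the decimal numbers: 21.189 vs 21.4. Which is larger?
21.4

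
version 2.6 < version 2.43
True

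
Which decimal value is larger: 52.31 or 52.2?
52.31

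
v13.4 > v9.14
True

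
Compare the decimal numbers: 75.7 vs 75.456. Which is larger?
75.7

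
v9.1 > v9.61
False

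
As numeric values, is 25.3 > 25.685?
False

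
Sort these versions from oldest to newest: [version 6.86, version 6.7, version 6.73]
[version 6.7, version 6.73, version 6.86]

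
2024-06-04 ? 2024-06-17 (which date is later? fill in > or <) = <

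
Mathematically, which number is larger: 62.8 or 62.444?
62.8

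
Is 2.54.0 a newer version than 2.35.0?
Yes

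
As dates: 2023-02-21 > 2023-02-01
True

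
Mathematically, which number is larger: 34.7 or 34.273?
34.7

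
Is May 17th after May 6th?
Yes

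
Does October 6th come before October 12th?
Yes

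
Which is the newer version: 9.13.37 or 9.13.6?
9.13.37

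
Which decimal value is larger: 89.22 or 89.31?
89.31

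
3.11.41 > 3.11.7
True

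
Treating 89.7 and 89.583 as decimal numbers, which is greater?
89.7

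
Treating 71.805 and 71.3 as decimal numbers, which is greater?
71.805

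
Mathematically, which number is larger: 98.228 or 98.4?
98.4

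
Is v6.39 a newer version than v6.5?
Yes. Version numbers are compared segment by segment as integers, not as decimals: minor version 39 > 5, so v6.39 > v6.5 (even though the decimal 6.39 < 6.5).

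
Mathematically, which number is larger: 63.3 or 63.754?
63.754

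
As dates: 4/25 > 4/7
True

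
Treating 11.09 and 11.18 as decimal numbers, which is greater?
11.18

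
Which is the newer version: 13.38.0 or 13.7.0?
13.38.0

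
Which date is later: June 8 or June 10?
June 10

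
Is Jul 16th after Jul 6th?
Yes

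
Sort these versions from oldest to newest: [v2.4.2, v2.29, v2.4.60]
[v2.4.2, v2.4.60, v2.29]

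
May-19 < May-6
False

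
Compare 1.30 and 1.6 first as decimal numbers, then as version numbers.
As decimals: 1.30 < 1.6. As versions: v1.30 > v1.6 (minor version 30 > 6).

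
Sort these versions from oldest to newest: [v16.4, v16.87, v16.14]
[v16.4, v16.14, v16.87]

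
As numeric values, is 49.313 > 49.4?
False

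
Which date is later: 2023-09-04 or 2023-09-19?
2023-09-19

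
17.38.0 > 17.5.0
True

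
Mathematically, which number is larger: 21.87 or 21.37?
21.87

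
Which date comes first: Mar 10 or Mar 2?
Mar 2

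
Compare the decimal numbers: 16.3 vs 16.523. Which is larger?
16.523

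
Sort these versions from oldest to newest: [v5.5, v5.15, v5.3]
[v5.3, v5.5, v5.15]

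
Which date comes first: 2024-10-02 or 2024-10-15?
2024-10-02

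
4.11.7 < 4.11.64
True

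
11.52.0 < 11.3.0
False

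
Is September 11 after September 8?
Yes. Day 11 comes after day 8 in September — this is a date comparison, not a decimal one (the decimal 9.11 would be smaller than 9.8).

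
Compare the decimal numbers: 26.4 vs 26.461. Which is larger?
26.461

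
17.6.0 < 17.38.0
True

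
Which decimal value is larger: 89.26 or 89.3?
89.3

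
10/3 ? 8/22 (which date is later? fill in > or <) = >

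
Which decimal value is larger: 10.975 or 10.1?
10.975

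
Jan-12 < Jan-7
False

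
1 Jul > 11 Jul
False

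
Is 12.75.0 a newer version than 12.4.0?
Yes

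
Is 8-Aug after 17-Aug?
No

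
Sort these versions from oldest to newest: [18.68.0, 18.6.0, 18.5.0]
[18.5.0, 18.6.0, 18.68.0]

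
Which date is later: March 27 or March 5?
March 27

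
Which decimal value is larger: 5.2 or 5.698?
5.698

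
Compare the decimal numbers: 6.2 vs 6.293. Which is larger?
6.293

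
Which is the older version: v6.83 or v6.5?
v6.5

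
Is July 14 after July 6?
Yes. Day 14 comes after day 6 in July — this is a date comparison, not a decimal one (the decimal 7.14 would be smaller than 7.6).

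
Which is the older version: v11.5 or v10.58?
v10.58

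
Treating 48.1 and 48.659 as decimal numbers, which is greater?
48.659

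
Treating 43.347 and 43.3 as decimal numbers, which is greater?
43.347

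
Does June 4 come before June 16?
Yes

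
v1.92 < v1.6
False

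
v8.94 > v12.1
False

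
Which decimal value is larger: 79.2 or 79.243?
79.243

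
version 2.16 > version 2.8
True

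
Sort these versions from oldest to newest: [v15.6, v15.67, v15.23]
[v15.6, v15.23, v15.67]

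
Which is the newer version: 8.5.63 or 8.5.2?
8.5.63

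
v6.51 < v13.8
True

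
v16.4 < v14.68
False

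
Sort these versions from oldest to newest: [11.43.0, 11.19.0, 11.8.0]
[11.8.0, 11.19.0, 11.43.0]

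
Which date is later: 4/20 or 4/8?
4/20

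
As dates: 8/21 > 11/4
False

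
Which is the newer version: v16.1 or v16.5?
v16.5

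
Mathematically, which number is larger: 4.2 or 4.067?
4.2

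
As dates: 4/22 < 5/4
True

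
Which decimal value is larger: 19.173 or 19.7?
19.7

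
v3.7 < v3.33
True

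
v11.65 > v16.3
False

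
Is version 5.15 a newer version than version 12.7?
No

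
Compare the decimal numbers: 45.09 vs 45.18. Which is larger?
45.18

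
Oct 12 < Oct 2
False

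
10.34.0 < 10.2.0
False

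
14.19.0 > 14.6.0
True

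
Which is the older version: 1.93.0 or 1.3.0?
1.3.0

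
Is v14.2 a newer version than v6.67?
Yes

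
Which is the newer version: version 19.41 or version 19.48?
version 19.48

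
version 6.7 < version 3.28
False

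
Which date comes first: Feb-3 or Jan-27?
Jan-27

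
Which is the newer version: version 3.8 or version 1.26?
version 3.8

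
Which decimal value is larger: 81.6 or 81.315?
81.6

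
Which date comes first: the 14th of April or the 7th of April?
the 7th of April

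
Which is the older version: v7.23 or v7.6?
v7.6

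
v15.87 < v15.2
False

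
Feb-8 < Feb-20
True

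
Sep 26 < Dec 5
True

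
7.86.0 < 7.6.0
False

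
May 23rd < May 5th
False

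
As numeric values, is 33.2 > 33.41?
False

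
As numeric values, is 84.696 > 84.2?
True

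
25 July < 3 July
False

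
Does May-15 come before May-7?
No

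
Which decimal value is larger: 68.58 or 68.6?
68.6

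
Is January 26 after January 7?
Yes. Day 26 comes after day 7 in January — this is a date comparison, not a decimal one (the decimal 1.26 would be smaller than 1.7).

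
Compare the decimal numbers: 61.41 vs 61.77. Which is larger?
61.77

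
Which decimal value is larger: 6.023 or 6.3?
6.3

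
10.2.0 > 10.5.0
False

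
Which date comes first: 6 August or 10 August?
6 August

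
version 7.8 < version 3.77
False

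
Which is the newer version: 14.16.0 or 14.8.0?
14.16.0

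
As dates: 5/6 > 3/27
True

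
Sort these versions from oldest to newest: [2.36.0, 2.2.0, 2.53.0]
[2.2.0, 2.36.0, 2.53.0]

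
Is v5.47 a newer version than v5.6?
Yes. Version numbers are compared segment by segment as integers, not as decimals: minor version 47 > 6, so v5.47 > v5.6 (even though the decimal 5.47 < 5.6).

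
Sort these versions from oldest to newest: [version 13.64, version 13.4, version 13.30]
[version 13.4, version 13.30, version 13.64]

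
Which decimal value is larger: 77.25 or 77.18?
77.25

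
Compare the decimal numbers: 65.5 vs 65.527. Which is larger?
65.527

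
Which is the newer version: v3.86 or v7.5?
v7.5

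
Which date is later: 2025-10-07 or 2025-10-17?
2025-10-17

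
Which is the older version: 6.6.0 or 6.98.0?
6.6.0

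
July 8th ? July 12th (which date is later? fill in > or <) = <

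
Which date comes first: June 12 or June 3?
June 3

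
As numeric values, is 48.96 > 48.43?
True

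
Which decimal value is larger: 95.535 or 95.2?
95.535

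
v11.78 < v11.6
False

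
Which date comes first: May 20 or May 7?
May 7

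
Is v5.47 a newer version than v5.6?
Yes. Version numbers are compared segment by segment as integers, not as decimals: minor version 47 > 6, so v5.47 > v5.6 (even though the decimal 5.47 < 5.6).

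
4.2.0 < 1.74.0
False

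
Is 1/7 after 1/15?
No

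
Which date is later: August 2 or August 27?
August 27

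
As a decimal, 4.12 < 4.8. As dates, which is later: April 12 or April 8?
April 12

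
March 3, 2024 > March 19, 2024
False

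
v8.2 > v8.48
False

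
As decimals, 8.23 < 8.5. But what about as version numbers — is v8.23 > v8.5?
True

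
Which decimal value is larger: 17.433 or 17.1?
17.433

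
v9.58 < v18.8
True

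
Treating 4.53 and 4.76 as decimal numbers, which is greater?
4.76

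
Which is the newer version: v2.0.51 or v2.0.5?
v2.0.51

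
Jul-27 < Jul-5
False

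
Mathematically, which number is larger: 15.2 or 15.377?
15.377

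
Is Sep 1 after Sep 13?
No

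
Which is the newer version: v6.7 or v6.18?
v6.18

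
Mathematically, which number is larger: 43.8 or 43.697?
43.8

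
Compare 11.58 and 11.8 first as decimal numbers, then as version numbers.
As decimals: 11.58 < 11.8. As versions: v11.58 > v11.8 (minor version 58 > 8).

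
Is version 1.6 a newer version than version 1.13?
No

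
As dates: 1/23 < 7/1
True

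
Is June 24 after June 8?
Yes. Day 24 comes after day 8 in June — this is a date comparison, not a decimal one (the decimal 6.24 would be smaller than 6.8).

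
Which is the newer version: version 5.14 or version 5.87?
version 5.87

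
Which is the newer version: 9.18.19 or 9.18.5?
9.18.19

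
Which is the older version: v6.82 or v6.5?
v6.5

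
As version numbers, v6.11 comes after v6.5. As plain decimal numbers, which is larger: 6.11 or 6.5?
6.5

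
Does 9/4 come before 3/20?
No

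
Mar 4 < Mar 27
True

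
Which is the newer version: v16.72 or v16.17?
v16.72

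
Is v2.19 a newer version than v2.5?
Yes. Version numbers are compared segment by segment as integers, not as decimals: minor version 19 > 5, so v2.19 > v2.5 (even though the decimal 2.19 < 2.5).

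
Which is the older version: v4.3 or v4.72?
v4.3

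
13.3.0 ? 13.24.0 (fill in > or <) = <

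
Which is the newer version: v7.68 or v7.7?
v7.68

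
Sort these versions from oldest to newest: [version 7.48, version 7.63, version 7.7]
[version 7.7, version 7.48, version 7.63]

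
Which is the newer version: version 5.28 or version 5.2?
version 5.28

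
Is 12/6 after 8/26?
Yes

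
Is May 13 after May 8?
Yes. Day 13 comes after day 8 in May — this is a date comparison, not a decimal one (the decimal 5.13 would be smaller than 5.8).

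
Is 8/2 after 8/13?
No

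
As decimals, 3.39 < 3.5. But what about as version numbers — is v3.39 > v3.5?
True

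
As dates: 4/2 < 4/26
True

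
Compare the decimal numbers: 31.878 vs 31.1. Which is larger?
31.878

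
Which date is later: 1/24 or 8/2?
8/2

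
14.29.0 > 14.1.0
True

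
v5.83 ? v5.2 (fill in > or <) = >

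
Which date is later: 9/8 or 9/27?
9/27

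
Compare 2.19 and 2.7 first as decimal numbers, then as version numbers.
As decimals: 2.19 < 2.7. As versions: v2.19 > v2.7 (minor version 19 > 7).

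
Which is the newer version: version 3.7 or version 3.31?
version 3.31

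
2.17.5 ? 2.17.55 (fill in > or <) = <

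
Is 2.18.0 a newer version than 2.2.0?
Yes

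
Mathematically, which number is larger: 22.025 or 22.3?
22.3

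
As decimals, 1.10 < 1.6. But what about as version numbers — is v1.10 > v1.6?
True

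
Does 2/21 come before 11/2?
Yes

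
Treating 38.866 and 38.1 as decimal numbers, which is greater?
38.866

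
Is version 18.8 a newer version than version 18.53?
No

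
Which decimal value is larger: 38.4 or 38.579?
38.579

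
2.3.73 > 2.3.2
True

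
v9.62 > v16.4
False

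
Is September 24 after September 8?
Yes. Day 24 comes after day 8 in September — this is a date comparison, not a decimal one (the decimal 9.24 would be smaller than 9.8).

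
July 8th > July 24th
False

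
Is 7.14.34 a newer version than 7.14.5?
Yes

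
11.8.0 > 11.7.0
True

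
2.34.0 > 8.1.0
False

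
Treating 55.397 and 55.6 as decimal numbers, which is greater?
55.6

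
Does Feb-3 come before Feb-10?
Yes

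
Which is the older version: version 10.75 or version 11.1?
version 10.75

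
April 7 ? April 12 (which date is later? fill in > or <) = <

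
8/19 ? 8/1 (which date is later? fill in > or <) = >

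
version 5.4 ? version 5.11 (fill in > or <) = <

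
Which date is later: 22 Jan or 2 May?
2 May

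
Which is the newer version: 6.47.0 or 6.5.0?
6.47.0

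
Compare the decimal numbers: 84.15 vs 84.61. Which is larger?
84.61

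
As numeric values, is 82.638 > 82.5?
True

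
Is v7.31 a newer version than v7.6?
Yes. Version numbers are compared segment by segment as integers, not as decimals: minor version 31 > 6, so v7.31 > v7.6 (even though the decimal 7.31 < 7.6).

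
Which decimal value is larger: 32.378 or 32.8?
32.8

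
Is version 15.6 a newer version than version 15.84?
No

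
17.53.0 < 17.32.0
False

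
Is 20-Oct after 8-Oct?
Yes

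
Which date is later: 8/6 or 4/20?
8/6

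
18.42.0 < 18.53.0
True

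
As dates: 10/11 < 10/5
False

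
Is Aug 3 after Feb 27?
Yes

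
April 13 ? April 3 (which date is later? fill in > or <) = >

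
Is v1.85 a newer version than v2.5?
No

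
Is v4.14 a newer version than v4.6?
Yes. Version numbers are compared segment by segment as integers, not as decimals: minor version 14 > 6, so v4.14 > v4.6 (even though the decimal 4.14 < 4.6).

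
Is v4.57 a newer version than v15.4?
No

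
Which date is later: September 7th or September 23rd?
September 23rd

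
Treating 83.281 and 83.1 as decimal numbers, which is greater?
83.281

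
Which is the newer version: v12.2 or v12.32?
v12.32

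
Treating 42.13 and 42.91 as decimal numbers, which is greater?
42.91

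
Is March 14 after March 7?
Yes. Day 14 comes after day 7 in March — this is a date comparison, not a decimal one (the decimal 3.14 would be smaller than 3.7).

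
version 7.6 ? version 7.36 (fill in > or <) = <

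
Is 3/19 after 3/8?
Yes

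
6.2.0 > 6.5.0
False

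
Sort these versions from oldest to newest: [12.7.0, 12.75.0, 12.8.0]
[12.7.0, 12.8.0, 12.75.0]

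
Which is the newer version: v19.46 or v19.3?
v19.46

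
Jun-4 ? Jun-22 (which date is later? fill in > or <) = <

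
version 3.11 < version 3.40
True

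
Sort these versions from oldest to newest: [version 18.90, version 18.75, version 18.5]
[version 18.5, version 18.75, version 18.90]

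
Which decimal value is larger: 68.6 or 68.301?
68.6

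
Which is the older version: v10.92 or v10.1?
v10.1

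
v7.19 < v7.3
False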